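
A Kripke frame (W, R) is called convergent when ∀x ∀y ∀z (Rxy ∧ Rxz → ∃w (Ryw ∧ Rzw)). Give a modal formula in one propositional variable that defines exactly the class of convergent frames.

The condition is convergence. The .2 schema ◇□s → □◇s defines it.
Suppose ◇□s→□◇s is valid. Take Rxy, Rxz and set V(s)={w : Ryw}. Then □s at y so ◇□s at x, so □◇s at x, so ◇s at z, giving w with Rzw and Ryw.

◇□s → □◇s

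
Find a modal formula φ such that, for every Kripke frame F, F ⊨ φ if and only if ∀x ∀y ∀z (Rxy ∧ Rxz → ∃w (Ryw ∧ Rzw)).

◇□s → □◇s

This is convergence; the standard corresponding axiom is .2: ◇□s → □◇s.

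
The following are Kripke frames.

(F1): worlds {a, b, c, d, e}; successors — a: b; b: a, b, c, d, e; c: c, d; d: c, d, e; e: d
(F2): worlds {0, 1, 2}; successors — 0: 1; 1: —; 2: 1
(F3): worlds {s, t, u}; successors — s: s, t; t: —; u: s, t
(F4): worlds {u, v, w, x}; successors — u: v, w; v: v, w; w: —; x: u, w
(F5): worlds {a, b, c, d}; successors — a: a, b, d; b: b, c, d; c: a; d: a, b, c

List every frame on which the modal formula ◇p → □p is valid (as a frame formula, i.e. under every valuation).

The schema corresponds to partial functionality: ∀x ∀y ∀z (Rxy ∧ Rxz → y = z).
(F1): fails — b sees both a and b.
(F2): ✓.
(F3): fails — s sees both s and t.
(F4): fails — u sees both v and w.
(F5): fails — a sees both a and b.

(F2)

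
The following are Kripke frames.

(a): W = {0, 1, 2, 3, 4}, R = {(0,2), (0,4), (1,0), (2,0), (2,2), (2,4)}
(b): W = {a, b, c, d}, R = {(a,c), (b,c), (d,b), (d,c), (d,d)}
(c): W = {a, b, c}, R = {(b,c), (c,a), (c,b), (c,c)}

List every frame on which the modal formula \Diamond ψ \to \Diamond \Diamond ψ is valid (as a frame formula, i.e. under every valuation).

The schema corresponds to a generalized confluence (Geach) condition: \forall x \forall y (xRy \to \exists w (y = w \wedge x R^2 w)).
(a): fails — 1R0 but no w with 0=w and 1R²w.
(b): fails — aRc but no w with c=w and aR²w.
(c): satisfies the condition.
Valid on: (c).

(c)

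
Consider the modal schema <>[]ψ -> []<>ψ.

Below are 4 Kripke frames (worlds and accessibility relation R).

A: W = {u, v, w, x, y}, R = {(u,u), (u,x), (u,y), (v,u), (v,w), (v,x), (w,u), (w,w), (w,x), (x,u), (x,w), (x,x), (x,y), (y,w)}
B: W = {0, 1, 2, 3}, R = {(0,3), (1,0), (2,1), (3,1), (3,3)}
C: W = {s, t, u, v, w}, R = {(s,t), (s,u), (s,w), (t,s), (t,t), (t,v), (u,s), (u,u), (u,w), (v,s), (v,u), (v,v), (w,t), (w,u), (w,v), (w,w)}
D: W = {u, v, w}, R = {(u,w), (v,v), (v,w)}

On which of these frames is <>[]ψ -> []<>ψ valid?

C

This is the axiom for convergence; its first-order frame correspondent is forall x forall y forall z (Rxy & Rxz -> exists w (Ryw & Rzw)).
A: fails — Ruu and Ruy but u and y have no common successor.
B: fails — R31 and R33 but 1 and 3 have no common successor.
C: condition met.
D: fails — Ruw and Ruw but w and w have no common successor.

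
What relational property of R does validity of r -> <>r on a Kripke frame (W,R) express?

This is frame-equivalent to □r → r (substitute ¬r for r and contrapose).
Suppose □r→r is valid. At any x set V(r)={w : Rxw}. Then □r holds at x, so r holds at x, i.e. Rxx.

Reflexivity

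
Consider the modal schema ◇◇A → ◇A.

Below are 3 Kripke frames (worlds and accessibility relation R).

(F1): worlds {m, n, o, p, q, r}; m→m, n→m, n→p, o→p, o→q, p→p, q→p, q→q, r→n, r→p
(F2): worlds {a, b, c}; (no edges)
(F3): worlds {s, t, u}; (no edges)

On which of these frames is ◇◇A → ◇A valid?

Frame correspondent (Sahlqvist): ∀x ∀y ∀z (Rxy ∧ Ryz → Rxz) — i.e. transitivity.
(F1): fails — Rrn and Rnm but not Rrm.
(F2): condition met.
(F3): condition met.
Valid on: (F2), (F3).

(F2), (F3)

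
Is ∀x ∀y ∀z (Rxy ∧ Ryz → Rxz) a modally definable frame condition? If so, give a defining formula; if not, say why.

Yes: it is transitivity, defined by the 4 schema □p → □□p.
Suppose □p→□□p is valid. Take Rxy, Ryz and set V(p)={w : Rxw}. Then □p at x, so □□p at x, so □p at y, so p at z, i.e. Rxz.

Yes — defined by □p → □□p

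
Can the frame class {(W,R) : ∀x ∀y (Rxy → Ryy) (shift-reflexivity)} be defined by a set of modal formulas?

Yes: it is shift-reflexivity, defined by the T□ schema □(□q → q).

Yes — defined by □(□q → q)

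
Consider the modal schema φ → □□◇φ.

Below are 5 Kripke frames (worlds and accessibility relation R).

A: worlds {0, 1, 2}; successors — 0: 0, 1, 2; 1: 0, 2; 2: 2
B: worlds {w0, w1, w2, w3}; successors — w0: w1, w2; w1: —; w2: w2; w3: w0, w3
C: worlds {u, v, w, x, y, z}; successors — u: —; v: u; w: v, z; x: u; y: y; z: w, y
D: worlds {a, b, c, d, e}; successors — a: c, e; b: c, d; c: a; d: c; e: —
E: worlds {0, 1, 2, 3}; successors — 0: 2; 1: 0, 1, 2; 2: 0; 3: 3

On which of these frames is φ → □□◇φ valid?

The schema corresponds to a generalized confluence (Geach) condition: ∀x ∀z (xR²z → ∃w (x = w ∧ zRw)).
A: fails — 0R²2 but no w with 0=w and 2Rw.
B: fails — w0R²w2 but no w with w0=w and w2Rw.
C: fails — wR²u but no t with w=t and uRt.
D: fails — aR²a but no w with a=w and aRw.
E: fails — 0R²0 but no w with 0=w and 0Rw.

none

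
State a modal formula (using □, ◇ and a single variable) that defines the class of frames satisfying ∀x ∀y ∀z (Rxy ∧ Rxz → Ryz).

This is the Euclidean property; the standard corresponding axiom is 5: ◇s → □◇s.
Suppose ◇s→□◇s is valid. Take Rxy, Rxz and set V(s)={y}. Then ◇s at x, so □◇s at x, so ◇s at z, so some w with Rzw has s; w=y, i.e. Rzy. By symmetry of the argument, Ryz.

◇s → □◇s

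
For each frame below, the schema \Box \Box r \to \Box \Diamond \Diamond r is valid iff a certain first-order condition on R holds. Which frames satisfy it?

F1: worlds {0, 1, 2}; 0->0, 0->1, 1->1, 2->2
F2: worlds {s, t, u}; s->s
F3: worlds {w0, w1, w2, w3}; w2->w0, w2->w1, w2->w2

The schema corresponds to a generalized confluence (Geach) condition: \forall x \forall z (xRz \to \exists w (x R^2 w \wedge z R^2 w)).
F1: ✓.
F2: ✓.
F3: fails — w2Rw0 but no w with w2R²w and w0R²w.

F1, F2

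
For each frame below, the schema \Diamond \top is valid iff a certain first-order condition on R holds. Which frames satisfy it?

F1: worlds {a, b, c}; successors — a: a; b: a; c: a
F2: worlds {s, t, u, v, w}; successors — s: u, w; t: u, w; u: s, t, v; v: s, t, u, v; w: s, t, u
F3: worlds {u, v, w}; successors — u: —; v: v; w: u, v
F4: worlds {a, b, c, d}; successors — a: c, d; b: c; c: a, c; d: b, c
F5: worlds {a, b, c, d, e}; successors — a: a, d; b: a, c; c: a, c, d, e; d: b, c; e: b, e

The schema corresponds to seriality: \forall x \exists y Rxy.
F1: holds.
F2: holds.
F3: fails — world u has no successor.
F4: holds.
F5: holds.

F1, F2, F4, F5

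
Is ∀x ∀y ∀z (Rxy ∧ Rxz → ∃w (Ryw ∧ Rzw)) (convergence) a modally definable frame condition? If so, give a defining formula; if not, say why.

This is a Sahlqvist condition; the .2 axiom ◇□q → □◇q defines it.
Suppose ◇□q→□◇q is valid. Take Rxy, Rxz and set V(q)={w : Ryw}. Then □q at y so ◇□q at x, so □◇q at x, so ◇q at z, giving w with Rzw and Ryw.

Definable; ◇□q → □◇q defines it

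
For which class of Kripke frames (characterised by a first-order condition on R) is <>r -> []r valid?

partial functionality: forall x forall y forall z (Rxy & Rxz -> y = z)

Suppose ◇r→□r is valid. Take Rxy, Rxz and set V(r)={y}. Then ◇r at x, so □r at x, so r at z, i.e. z=y.
The converse is a direct semantic check.
So the correspondent is partial functionality.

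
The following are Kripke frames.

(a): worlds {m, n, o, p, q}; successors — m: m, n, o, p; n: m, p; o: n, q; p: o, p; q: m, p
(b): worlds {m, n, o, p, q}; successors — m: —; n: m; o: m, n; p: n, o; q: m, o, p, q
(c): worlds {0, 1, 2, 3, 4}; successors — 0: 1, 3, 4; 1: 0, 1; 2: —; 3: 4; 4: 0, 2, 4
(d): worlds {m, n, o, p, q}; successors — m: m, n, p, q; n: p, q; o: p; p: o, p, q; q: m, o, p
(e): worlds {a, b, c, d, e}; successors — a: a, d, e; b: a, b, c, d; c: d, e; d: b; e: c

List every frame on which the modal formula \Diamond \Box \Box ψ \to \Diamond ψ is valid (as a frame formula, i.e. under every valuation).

(a), (d), (e)

The schema corresponds to a generalized confluence (Geach) condition: \forall x \forall y (xRy \to \exists w (y R^2 w \wedge xRw)).
(a): ✓.
(b): fails — nRm but no w with mR²w and nRw.
(c): fails — 4R2 but no w with 2R²w and 4Rw.
(d): ✓.
(e): ✓.
Valid on: (a), (d), (e).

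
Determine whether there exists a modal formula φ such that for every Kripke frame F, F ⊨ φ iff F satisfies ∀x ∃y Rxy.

Yes: it is seriality, defined by the D schema □r → ◇r.

Yes, by □r → ◇r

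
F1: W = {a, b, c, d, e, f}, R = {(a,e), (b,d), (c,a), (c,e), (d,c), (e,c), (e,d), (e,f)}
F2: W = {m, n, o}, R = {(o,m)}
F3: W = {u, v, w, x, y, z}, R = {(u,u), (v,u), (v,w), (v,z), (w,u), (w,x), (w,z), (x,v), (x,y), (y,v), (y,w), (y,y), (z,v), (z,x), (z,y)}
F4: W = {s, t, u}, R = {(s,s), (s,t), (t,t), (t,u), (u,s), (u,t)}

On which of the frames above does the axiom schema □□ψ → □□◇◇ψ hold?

F2, F3, F4

The schema corresponds to a generalized confluence (Geach) condition: ∀x ∀z (xR²z → ∃w (xR²w ∧ zR²w)).
F1: fails — aR²d but no w with aR²w and dR²w.
F2: holds.
F3: holds.
F4: holds.
Valid on: F2, F3, F4.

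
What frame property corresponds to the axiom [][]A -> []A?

Density

Suppose □□A→□A is valid. Take Rxy and set V(A)={w : xR²w}. Then □□A at x, so □A at x, so A at y, i.e. ∃z(Rxz∧Rzy).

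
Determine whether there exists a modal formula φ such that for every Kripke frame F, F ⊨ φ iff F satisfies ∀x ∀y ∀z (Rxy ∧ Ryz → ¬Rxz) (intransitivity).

If a class were modally definable it would be closed under surjective bounded morphisms (Goldblatt–Thomason).
The 3-cycle (worlds a,b,c with a→b→c→a) is intransitive. Mapping every world to a single reflexive point • is a surjective bounded morphism; the reflexive point is not intransitive (R••∧R•• but R••).
So the class is not modally definable.

No — not modally definable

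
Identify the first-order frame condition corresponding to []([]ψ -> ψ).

Shift-reflexivity

This is the T□ axiom.
It corresponds to shift-reflexivity: forall x forall y (Rxy -> Ryy).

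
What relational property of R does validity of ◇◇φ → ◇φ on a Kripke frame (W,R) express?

transitivity: ∀x ∀y ∀z (Rxy ∧ Ryz → Rxz)

Equivalently (dual form): □φ → □□φ.
Suppose □φ→□□φ is valid. Take Rxy, Ryz and set V(φ)={w : Rxw}. Then □φ at x, so □□φ at x, so □φ at y, so φ at z, i.e. Rxz.
Conversely, on a frame with transitivity the schema holds at every world under every valuation.
So the correspondent is transitivity.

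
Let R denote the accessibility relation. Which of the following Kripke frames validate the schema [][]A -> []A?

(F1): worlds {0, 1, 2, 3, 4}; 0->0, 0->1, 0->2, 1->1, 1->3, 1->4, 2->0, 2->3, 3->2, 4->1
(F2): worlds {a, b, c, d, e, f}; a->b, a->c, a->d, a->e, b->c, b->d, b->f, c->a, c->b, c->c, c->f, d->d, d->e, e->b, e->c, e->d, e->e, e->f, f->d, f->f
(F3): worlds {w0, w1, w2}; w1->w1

(F2), (F3)

This is the axiom for density; its first-order frame correspondent is forall x forall y (Rxy -> exists z (Rxz & Rzy)).
(F1): fails — R32 but no z with R3z and Rz2.
(F2): holds.
(F3): holds.
Valid on: (F2), (F3).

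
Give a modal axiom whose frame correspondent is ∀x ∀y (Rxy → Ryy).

□(□ψ → ψ)

This is shift-reflexivity; the standard corresponding axiom is T□: □(□ψ → ψ).
Suppose □(□ψ→ψ) is valid. Take Rxy and set V(ψ)={w : Ryw}. Then at y, □ψ holds; since □(□ψ→ψ) at x, □ψ→ψ at y, so ψ at y, i.e. Ryy.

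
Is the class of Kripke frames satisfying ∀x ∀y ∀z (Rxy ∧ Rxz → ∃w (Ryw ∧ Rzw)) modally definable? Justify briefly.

This is a Sahlqvist condition; the .2 axiom ◇□r → □◇r defines it.
Suppose ◇□r→□◇r is valid. Take Rxy, Rxz and set V(r)={w : Ryw}. Then □r at y so ◇□r at x, so □◇r at x, so ◇r at z, giving w with Rzw and Ryw.

Yes, by ◇□r → □◇r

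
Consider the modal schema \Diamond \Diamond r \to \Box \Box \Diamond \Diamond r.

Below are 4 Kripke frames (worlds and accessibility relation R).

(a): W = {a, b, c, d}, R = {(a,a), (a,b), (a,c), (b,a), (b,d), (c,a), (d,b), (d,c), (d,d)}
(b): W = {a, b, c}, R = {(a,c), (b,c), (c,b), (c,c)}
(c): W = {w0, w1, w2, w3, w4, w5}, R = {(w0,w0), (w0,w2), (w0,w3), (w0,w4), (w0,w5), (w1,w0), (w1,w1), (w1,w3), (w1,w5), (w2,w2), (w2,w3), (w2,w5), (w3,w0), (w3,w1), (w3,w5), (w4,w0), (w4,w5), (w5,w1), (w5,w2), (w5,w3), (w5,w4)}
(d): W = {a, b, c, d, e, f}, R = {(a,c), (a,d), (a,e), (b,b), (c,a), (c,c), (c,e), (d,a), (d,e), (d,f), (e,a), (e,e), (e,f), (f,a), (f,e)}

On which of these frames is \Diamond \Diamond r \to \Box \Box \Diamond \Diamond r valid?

Frame correspondent (Sahlqvist): \forall x \forall y \forall z ((x R^2 y \wedge x R^2 z) \to \exists w (y = w \wedge z R^2 w)) — i.e. a generalized confluence (Geach) condition.
(a): fails — aR²d, aR²c but no w with d=w and cR²w.
(b): condition met.
(c): fails — w0R²w4, w0R²w5 but no w with w4=w and w5R²w.
(d): fails — cR²d, cR²a but no w with d=w and aR²w.
Valid on: (b).

(b)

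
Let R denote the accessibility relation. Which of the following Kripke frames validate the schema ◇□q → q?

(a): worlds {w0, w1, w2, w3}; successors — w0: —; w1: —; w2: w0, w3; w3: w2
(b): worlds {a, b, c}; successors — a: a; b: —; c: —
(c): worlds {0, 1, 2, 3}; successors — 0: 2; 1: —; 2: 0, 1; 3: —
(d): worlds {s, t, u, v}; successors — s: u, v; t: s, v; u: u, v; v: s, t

(b)

The schema corresponds to symmetry: ∀x ∀y (Rxy → Ryx).
(a): fails — Rw2w0 but not Rw0w2.
(b): satisfies the condition.
(c): fails — R21 but not R12.
(d): fails — Ruv but not Rvu.
Valid on: (b).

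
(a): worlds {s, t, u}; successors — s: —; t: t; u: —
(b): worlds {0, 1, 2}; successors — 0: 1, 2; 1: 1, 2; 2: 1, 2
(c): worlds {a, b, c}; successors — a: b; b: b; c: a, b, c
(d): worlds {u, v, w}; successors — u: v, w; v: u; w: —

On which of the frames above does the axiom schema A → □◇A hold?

(a)

This is the axiom for symmetry; its first-order frame correspondent is ∀x ∀y (Rxy → Ryx).
(a): holds.
(b): fails — R02 but not R20.
(c): fails — Rab but not Rba.
(d): fails — Ruw but not Rwu.
Valid on: (a).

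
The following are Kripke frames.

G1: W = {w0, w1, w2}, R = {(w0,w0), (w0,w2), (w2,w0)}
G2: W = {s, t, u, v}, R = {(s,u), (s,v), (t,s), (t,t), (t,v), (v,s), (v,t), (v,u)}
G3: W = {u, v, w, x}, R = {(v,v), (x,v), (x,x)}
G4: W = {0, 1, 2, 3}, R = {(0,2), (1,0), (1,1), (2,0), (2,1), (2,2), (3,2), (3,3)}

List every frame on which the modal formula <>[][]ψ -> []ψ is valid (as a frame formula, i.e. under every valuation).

This is the axiom for a generalized confluence (Geach) condition; its first-order frame correspondent is forall x forall y forall z ((xRy & xRz) -> exists w (y R^2 w & z = w)).
G1: holds.
G2: fails — sRu, sRu but no w with uR²w and u=w.
G3: fails — xRv, xRx but no t with vR²t and x=t.
G4: fails — 3R2, 3R3 but no w with 2R²w and 3=w.
Valid on: G1.

G1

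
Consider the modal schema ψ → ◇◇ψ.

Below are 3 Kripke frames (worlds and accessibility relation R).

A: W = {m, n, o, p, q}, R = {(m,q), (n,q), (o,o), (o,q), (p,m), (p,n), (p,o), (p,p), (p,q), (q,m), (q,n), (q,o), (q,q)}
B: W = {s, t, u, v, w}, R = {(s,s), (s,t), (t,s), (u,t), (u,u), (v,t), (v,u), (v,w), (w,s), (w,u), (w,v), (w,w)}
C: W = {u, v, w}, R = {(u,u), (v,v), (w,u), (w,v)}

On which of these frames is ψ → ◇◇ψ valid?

A, B

The schema corresponds to a generalized confluence (Geach) condition: ∀x ∃w (x = w ∧ xR²w).
A: condition met.
B: condition met.
C: fails — at w but no t with w=t and wR²t.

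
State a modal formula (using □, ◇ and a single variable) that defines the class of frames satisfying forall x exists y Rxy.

□s → ◇s

A defining formula is □s → ◇s (the D axiom).
Suppose □s→◇s is valid. At any x set V(s)=W. Then □s at x, so ◇s at x, so x has a successor.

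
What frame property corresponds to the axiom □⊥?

This is the Ver axiom.
It corresponds to emptiness of R: ∀x ∀y ¬Rxy.

emptiness of R: ∀x ∀y ¬Rxy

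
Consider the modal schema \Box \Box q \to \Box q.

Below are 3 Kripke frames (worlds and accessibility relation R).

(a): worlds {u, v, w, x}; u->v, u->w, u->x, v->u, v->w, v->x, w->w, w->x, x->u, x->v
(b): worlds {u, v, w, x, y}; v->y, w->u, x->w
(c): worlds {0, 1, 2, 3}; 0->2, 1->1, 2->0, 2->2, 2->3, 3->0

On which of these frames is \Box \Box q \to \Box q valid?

(a)

The schema corresponds to density: \forall x \forall y (Rxy \to \exists z (Rxz \wedge Rzy)).
(a): condition met.
(b): fails — Rxw but no z with Rxz and Rzw.
(c): fails — R30 but no z with R3z and Rz0.
Valid on: (a).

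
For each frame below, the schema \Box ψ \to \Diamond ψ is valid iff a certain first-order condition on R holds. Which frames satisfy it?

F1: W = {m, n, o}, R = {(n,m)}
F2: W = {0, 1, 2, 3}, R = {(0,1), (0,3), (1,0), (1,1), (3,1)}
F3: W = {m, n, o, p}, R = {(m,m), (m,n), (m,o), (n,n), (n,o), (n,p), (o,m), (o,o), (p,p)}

F3

The schema corresponds to seriality: \forall x \exists y Rxy.
F1: fails — world m has no successor.
F2: fails — world 2 has no successor.
F3: condition met.
Valid on: F3.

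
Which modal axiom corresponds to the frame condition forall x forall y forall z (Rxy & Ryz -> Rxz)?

This is transitivity; the standard corresponding axiom is 4: □p → □□p.
Suppose □p→□□p is valid. Take Rxy, Ryz and set V(p)={w : Rxw}. Then □p at x, so □□p at x, so □p at y, so p at z, i.e. Rxz.

□p → □□p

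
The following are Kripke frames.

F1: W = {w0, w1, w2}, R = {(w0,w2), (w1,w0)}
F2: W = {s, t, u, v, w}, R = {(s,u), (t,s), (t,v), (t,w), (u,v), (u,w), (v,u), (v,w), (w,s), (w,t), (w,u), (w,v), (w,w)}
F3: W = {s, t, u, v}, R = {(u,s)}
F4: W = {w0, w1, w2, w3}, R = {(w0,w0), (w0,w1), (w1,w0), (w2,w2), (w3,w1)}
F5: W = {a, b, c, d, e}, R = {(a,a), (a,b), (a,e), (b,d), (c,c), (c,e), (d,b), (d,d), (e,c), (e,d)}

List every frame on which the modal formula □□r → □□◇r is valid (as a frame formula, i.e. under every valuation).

This is the axiom for a generalized confluence (Geach) condition; its first-order frame correspondent is ∀x ∀z (xR²z → ∃w (xR²w ∧ zRw)).
F1: fails — w1R²w2 but no w with w1R²w and w2Rw.
F2: condition met.
F3: condition met.
F4: condition met.
F5: condition met.
Valid on: F2, F3, F4, F5.

F2, F3, F4, F5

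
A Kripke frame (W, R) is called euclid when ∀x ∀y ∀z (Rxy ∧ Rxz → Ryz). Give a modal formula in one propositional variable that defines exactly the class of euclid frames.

A defining formula is ◇p → □◇p (the 5 axiom).
Suppose ◇p→□◇p is valid. Take Rxy, Rxz and set V(p)={y}. Then ◇p at x, so □◇p at x, so ◇p at z, so some w with Rzw has p; w=y, i.e. Rzy. By symmetry of the argument, Ryz.

◇p → □◇p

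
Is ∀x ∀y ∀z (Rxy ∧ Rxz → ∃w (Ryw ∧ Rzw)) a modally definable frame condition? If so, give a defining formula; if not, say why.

The condition is convergence. A defining modal formula is ◇□p → □◇p.
Suppose ◇□p→□◇p is valid. Take Rxy, Rxz and set V(p)={w : Ryw}. Then □p at y so ◇□p at x, so □◇p at x, so ◇p at z, giving w with Rzw and Ryw.

Definable; ◇□p → □◇p defines it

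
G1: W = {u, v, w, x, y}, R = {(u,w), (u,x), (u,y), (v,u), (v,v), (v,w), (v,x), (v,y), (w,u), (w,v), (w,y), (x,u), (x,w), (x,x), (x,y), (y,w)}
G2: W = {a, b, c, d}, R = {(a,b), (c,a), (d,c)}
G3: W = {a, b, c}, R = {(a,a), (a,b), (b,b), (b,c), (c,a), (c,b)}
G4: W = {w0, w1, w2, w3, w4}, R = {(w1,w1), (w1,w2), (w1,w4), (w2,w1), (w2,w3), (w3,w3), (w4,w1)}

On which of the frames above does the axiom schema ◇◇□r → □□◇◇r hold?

This is the axiom for a generalized confluence (Geach) condition; its first-order frame correspondent is ∀x ∀y ∀z ((xR²y ∧ xR²z) → ∃w (yRw ∧ zR²w)).
G1: fails — uR²y, uR²y but no t with yRt and yR²t.
G2: fails — cR²b, cR²b but no w with bRw and bR²w.
G3: satisfies the condition.
G4: fails — w1R²w1, w1R²w3 but no w with w1Rw and w3R²w.
Valid on: G3.

G3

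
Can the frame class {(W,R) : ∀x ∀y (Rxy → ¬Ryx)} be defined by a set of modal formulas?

If a class were modally definable it would be closed under surjective bounded morphisms (Goldblatt–Thomason).
The 5-cycle (worlds a,b,c,d,e with a→b→c→d→e→a) is asymmetric. Mapping every world to a single reflexive point • is a surjective bounded morphism, and the reflexive point is not asymmetric (R•• but asymmetry requires ¬R••).
So no modal formula (or set of formulas) defines exactly the asymmetric frames.

Not definable by any modal formula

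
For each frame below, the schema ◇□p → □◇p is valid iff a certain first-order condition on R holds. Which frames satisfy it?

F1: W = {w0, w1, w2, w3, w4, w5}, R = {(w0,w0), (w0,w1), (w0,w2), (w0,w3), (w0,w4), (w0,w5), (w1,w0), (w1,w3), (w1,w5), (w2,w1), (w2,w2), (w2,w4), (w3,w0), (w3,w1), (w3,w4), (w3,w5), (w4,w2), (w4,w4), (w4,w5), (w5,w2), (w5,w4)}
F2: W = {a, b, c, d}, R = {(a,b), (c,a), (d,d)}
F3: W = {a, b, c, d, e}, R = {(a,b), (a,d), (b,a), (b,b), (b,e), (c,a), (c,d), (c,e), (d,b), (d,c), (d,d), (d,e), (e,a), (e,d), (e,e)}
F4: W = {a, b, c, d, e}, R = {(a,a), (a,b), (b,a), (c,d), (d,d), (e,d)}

Frame correspondent (Sahlqvist): ∀x ∀y ∀z (Rxy ∧ Rxz → ∃w (Ryw ∧ Rzw)) — i.e. convergence.
F1: fails — Rw0w1 and Rw0w5 but w1 and w5 have no common successor.
F2: fails — Rab and Rab but b and b have no common successor.
F3: holds.
F4: holds.
Valid on: F3, F4.

F3, F4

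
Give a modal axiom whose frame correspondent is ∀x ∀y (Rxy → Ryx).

The condition is symmetry. The B schema ψ → □◇ψ defines it.
Suppose ψ→□◇ψ is valid. Take Rxy and set V(ψ)={x}. Then ψ at x, so □◇ψ at x, so ◇ψ at y, so some z with Ryz has ψ; z=x, i.e. Ryx.

ψ → □◇ψ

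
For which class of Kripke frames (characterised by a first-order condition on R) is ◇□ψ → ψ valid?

symmetry

Replacing ψ by ¬ψ and contraposing gives the equivalent schema ψ → □◇ψ.
Suppose ψ→□◇ψ is valid. Take Rxy and set V(ψ)={x}. Then ψ at x, so □◇ψ at x, so ◇ψ at y, so some z with Ryz has ψ; z=x, i.e. Ryx.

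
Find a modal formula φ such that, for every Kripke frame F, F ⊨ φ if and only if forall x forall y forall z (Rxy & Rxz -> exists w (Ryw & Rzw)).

The condition is convergence. The .2 schema ◇□r → □◇r defines it.
Suppose ◇□r→□◇r is valid. Take Rxy, Rxz and set V(r)={w : Ryw}. Then □r at y so ◇□r at x, so □◇r at x, so ◇r at z, giving w with Rzw and Ryw.

◇□r → □◇r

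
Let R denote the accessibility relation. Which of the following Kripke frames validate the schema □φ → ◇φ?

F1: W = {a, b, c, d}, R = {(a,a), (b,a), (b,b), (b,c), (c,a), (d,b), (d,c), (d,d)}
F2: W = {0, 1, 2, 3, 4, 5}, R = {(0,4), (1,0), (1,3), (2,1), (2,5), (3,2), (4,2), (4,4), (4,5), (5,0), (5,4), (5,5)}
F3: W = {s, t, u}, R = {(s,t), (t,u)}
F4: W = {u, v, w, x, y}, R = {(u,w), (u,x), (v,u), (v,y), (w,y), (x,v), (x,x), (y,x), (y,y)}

F1, F2, F4

This is the axiom for seriality; its first-order frame correspondent is ∀x ∃y Rxy.
F1: holds.
F2: holds.
F3: fails — world u has no successor.
F4: holds.
Valid on: F1, F2, F4.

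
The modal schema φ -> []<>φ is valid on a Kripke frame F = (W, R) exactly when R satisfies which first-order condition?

This schema is the B axiom.
It corresponds to symmetry: forall x forall y (Rxy -> Ryx).

Symmetry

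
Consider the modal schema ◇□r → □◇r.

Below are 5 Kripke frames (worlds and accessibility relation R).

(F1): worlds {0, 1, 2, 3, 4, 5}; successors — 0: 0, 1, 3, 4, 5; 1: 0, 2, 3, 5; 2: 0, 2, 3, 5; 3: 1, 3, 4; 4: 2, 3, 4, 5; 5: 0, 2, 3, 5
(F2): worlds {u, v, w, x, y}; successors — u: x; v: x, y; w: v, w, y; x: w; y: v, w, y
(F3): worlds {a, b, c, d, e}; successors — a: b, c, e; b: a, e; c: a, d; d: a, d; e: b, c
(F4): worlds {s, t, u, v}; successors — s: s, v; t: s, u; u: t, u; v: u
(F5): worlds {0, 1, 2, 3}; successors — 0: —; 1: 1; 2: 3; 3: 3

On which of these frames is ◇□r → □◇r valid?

(F1), (F2), (F5)

The schema corresponds to convergence: ∀x ∀y ∀z (Rxy ∧ Rxz → ∃w (Ryw ∧ Rzw)).
(F1): holds.
(F2): holds.
(F3): fails — Rab and Rae but b and e have no common successor.
(F4): fails — Rsv and Rss but v and s have no common successor.
(F5): holds.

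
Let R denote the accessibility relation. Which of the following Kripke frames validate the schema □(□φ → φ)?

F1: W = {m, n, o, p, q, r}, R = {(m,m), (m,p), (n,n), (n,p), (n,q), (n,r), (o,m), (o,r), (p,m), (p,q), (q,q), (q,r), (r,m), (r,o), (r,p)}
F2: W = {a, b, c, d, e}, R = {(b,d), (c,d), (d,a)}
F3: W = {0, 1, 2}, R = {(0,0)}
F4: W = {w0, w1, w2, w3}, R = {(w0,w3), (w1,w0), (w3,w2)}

F3

Frame correspondent (Sahlqvist): ∀x ∀y (Rxy → Ryy) — i.e. shift-reflexivity.
F1: fails — Rnr but not Rrr.
F2: fails — Rcd but not Rdd.
F3: satisfies the condition.
F4: fails — Rw1w0 but not Rw0w0.
Valid on: F3.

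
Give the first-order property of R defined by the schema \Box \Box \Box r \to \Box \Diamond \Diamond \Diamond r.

\forall x \forall z (xRz \to \exists w (x R^3 w \wedge z R^3 w))

This is a Sahlqvist (Geach-type) schema ◇^0□^3r → □^1◇^3r.
Minimal-valuation argument: fix x; take any y with xR^0y and any z with xR^1z. Set V(r) to the set of worlds R-reachable from y in exactly 3 steps. Then □^3r holds at y, so the antecedent holds at x; validity forces ◇^3r at z, giving a w with zR^3w and yR^3w.
First-order correspondent: \forall x \forall z (xRz \to \exists w (x R^3 w \wedge z R^3 w)).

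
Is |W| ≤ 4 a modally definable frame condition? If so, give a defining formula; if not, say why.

No

Modal frame validity is preserved under disjoint unions.
Any modal formula valid on each of 5 disjoint one-world frames is valid on their disjoint union (validity is preserved under disjoint unions). Each one-world frame has |W|=1≤4, but the union has |W|=5.
So the class is not modally definable.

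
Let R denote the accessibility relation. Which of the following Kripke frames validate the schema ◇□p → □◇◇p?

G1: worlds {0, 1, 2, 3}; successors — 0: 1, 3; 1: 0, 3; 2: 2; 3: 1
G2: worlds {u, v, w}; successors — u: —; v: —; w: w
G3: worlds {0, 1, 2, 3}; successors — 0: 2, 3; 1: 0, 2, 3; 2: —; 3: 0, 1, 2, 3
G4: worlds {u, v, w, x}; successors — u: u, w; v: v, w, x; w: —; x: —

This is the axiom for a generalized confluence (Geach) condition; its first-order frame correspondent is ∀x ∀y ∀z ((xRy ∧ xRz) → ∃w (yRw ∧ zR²w)).
G1: fails — 0R3, 0R3 but no w with 3Rw and 3R²w.
G2: satisfies the condition.
G3: fails — 0R2, 0R2 but no w with 2Rw and 2R²w.
G4: fails — uRu, uRw but no t with uRt and wR²t.

G2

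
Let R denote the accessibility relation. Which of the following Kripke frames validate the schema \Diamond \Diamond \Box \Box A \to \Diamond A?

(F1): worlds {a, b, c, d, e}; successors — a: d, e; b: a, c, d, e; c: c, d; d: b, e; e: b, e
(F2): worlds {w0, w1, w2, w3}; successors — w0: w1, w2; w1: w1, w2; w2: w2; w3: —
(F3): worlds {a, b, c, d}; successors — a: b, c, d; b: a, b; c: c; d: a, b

(F1), (F2)

The schema corresponds to a generalized confluence (Geach) condition: \forall x \forall y (x R^2 y \to \exists w (y R^2 w \wedge xRw)).
(F1): holds.
(F2): holds.
(F3): fails — bR²c but no w with cR²w and bRw.
Valid on: (F1), (F2).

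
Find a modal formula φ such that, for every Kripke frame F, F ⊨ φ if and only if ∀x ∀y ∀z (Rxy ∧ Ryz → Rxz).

□r → □□r

The condition is transitivity. The 4 schema □r → □□r defines it.
Suppose □r→□□r is valid. Take Rxy, Ryz and set V(r)={w : Rxw}. Then □r at x, so □□r at x, so □r at y, so r at z, i.e. Rxz.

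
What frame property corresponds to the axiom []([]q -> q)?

This is the T□ axiom.
It corresponds to shift-reflexivity: forall x forall y (Rxy -> Ryy).

shift-reflexivity: forall x forall y (Rxy -> Ryy)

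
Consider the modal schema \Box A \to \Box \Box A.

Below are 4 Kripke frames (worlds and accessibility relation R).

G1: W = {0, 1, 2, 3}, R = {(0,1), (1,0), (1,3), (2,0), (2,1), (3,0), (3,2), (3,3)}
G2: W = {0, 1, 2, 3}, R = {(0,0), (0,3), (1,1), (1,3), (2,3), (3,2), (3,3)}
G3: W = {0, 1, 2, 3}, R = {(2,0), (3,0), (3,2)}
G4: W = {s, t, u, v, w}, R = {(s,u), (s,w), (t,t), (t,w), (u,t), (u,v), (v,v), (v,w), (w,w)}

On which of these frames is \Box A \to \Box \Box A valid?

This is the axiom for transitivity; its first-order frame correspondent is \forall x \forall y \forall z (Rxy \wedge Ryz \to Rxz).
G1: fails — R10 and R01 but not R11.
G2: fails — R23 and R32 but not R22.
G3: ✓.
G4: fails — Ruv and Rvw but not Ruw.
Valid on: G3.

G3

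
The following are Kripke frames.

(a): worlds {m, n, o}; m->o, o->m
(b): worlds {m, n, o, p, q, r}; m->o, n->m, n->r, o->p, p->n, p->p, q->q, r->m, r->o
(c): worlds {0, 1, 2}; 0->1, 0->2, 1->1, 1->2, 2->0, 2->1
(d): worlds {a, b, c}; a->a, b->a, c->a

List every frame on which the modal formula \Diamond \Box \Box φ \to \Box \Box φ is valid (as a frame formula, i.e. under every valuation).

Frame correspondent (Sahlqvist): \forall x \forall y \forall z ((xRy \wedge x R^2 z) \to \exists w (y R^2 w \wedge z = w)) — i.e. a generalized confluence (Geach) condition.
(a): fails — mRo, mR²m but no w with oR²w and m=w.
(b): fails — nRm, nR²m but no w with mR²w and m=w.
(c): fails — 0R2, 0R²0 but no w with 2R²w and 0=w.
(d): satisfies the condition.

(d)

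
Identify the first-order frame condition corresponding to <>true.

This is a form of the D axiom.
Its frame correspondent is seriality — forall x exists y Rxy.

seriality: forall x exists y Rxy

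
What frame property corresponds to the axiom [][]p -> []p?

Suppose □□p→□p is valid. Take Rxy and set V(p)={w : xR²w}. Then □□p at x, so □p at x, so p at y, i.e. ∃z(Rxz∧Rzy).
The converse is a direct semantic check.
So the correspondent is density.

density: forall x forall y (Rxy -> exists z (Rxz & Rzy))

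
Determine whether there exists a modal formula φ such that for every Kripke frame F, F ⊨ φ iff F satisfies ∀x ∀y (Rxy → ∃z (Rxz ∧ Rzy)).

This is a Sahlqvist condition; the C4 axiom □□q → □q defines it.

Yes — defined by □□q → □q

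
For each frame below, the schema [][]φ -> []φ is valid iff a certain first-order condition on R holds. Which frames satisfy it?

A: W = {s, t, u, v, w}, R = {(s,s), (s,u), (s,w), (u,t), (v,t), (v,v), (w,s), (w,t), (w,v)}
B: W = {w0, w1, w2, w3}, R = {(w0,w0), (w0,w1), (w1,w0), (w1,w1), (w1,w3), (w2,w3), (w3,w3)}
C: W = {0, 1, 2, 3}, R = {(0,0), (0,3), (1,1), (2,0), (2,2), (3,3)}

B, C

Frame correspondent (Sahlqvist): forall x forall y (Rxy -> exists z (Rxz & Rzy)) — i.e. density.
A: fails — Rut but no z with Ruz and Rzt.
B: satisfies the condition.
C: satisfies the condition.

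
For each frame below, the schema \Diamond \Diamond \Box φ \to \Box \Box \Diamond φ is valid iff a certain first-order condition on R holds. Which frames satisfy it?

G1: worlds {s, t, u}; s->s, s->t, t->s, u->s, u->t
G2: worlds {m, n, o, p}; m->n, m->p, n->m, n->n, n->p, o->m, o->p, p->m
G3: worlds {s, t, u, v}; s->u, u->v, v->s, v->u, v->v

Frame correspondent (Sahlqvist): \forall x \forall y \forall z ((x R^2 y \wedge x R^2 z) \to \exists w (yRw \wedge zRw)) — i.e. a generalized confluence (Geach) condition.
G1: ✓.
G2: fails — mR²m, mR²p but no w with mRw and pRw.
G3: fails — uR²s, uR²u but no w with sRw and uRw.
Valid on: G1.

G1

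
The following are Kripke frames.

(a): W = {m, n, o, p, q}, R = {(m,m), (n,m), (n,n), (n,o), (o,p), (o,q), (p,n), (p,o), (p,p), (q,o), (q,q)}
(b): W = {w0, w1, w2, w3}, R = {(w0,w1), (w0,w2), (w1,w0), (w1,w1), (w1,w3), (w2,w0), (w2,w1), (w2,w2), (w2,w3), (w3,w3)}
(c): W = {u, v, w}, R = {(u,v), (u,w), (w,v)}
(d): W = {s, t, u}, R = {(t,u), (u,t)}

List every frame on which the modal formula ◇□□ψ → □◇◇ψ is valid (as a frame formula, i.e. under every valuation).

(b), (d)

The schema corresponds to a generalized confluence (Geach) condition: ∀x ∀y ∀z ((xRy ∧ xRz) → ∃w (yR²w ∧ zR²w)).
(a): fails — nRm, nRo but no w with mR²w and oR²w.
(b): ✓.
(c): fails — uRv, uRv but no t with vR²t and vR²t.
(d): ✓.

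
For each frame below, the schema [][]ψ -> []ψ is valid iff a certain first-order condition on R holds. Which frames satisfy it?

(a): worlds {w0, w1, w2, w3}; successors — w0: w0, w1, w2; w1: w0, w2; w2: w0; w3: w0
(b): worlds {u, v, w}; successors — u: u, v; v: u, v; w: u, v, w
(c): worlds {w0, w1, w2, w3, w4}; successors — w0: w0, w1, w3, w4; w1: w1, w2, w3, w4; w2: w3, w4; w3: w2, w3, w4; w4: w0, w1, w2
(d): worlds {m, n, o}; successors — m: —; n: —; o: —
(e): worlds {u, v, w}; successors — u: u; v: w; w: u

(a), (b), (c), (d)

This is the axiom for density; its first-order frame correspondent is forall x forall y (Rxy -> exists z (Rxz & Rzy)).
(a): satisfies the condition.
(b): satisfies the condition.
(c): satisfies the condition.
(d): satisfies the condition.
(e): fails — Rvw but no z with Rvz and Rzw.
Valid on: (a), (b), (c), (d).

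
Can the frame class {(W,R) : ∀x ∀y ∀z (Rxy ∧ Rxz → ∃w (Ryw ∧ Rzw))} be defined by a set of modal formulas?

Yes: it is convergence, defined by the .2 schema ◇□p → □◇p.

Yes, by ◇□p → □◇p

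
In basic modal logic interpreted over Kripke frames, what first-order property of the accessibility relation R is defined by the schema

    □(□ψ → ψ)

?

This schema is the T□ axiom.
Its frame correspondent is shift-reflexivity — ∀x ∀y (Rxy → Ryy).

shift-reflexivity: ∀x ∀y (Rxy → Ryy)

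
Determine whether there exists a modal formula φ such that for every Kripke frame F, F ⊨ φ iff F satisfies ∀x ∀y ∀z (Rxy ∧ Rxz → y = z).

The condition is partial functionality. A defining modal formula is ◇p → □p.
Suppose ◇p→□p is valid. Take Rxy, Rxz and set V(p)={y}. Then ◇p at x, so □p at x, so p at z, i.e. z=y.

Yes — defined by ◇p → □p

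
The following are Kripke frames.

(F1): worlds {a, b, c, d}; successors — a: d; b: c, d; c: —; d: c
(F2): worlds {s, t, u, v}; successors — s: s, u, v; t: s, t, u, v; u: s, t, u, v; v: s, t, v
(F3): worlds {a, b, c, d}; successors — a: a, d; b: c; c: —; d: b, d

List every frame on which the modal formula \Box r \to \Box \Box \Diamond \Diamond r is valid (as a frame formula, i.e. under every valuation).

The schema corresponds to a generalized confluence (Geach) condition: \forall x \forall z (x R^2 z \to \exists w (xRw \wedge z R^2 w)).
(F1): fails — aR²c but no w with aRw and cR²w.
(F2): holds.
(F3): fails — aR²b but no w with aRw and bR²w.

(F2)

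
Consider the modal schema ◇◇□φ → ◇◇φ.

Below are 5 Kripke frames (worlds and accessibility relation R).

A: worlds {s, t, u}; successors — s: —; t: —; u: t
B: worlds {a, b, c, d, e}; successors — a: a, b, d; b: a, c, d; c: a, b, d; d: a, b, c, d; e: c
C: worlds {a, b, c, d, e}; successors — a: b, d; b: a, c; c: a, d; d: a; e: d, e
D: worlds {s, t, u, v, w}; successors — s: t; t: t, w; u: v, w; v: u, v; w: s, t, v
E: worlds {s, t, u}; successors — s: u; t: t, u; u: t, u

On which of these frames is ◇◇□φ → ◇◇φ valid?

A, B, D, E

The schema corresponds to a generalized confluence (Geach) condition: ∀x ∀y (xR²y → ∃w (yRw ∧ xR²w)).
A: condition met.
B: condition met.
C: fails — aR²a but no w with aRw and aR²w.
D: condition met.
E: condition met.
Valid on: A, B, D, E.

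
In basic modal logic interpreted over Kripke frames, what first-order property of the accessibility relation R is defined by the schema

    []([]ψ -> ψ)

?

shift-reflexivity

This schema is the T□ axiom.
It corresponds to shift-reflexivity: forall x forall y (Rxy -> Ryy).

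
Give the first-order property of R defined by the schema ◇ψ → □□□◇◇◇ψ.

∀x ∀y ∀z ((xRy ∧ xR³z) → ∃w (y = w ∧ zR³w))

This is a Sahlqvist (Geach-type) schema ◇^1□^0ψ → □^3◇^3ψ.
First-order correspondent: ∀x ∀y ∀z ((xRy ∧ xR³z) → ∃w (y = w ∧ zR³w)).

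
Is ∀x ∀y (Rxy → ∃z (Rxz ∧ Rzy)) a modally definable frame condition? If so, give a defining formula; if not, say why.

This is a Sahlqvist condition; the C4 axiom □□r → □r defines it.
Suppose □□r→□r is valid. Take Rxy and set V(r)={w : xR²w}. Then □□r at x, so □r at x, so r at y, i.e. ∃z(Rxz∧Rzy).

Definable; □□r → □r defines it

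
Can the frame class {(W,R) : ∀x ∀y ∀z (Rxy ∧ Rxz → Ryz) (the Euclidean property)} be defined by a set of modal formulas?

The condition is the Euclidean property. A defining modal formula is ◇p → □◇p.
Suppose ◇p→□◇p is valid. Take Rxy, Rxz and set V(p)={y}. Then ◇p at x, so □◇p at x, so ◇p at z, so some w with Rzw has p; w=y, i.e. Rzy. By symmetry of the argument, Ryz.

Yes, by ◇p → □◇p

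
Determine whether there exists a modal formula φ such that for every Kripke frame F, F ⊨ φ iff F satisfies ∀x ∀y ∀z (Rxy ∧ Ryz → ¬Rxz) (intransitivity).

If a class were modally definable it would be closed under surjective bounded morphisms (Goldblatt–Thomason).
The 7-cycle (worlds s,t,u,v,w,x,y with s→t→u→v→w→x→y→s) is intransitive. Mapping every world to a single reflexive point • is a surjective bounded morphism; the reflexive point is not intransitive (R••∧R•• but R••).
So the class is not modally definable.

No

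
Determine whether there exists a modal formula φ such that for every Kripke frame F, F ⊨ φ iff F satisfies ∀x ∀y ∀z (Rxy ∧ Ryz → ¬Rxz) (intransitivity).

If a class were modally definable it would be closed under surjective bounded morphisms (Goldblatt–Thomason).
The 5-cycle (worlds 0,1,2,3,4 with 0→1→2→3→4→0) is intransitive. Mapping every world to a single reflexive point • is a surjective bounded morphism; the reflexive point is not intransitive (R••∧R•• but R••).
Hence intransitivity is not modally definable.

No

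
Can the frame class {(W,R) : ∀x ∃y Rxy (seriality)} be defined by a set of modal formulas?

Yes: it is seriality, defined by the D schema □q → ◇q.
Suppose □q→◇q is valid. At any x set V(q)=W. Then □q at x, so ◇q at x, so x has a successor.

Yes — defined by □q → ◇q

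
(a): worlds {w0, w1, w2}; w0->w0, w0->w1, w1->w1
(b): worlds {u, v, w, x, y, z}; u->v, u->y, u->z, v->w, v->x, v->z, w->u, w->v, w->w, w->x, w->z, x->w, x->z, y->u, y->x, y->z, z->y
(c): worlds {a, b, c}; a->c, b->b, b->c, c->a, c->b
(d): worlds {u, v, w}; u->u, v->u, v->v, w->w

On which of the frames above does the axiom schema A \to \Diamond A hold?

The schema corresponds to reflexivity: \forall x Rxx.
(a): fails — world w2 does not see itself.
(b): fails — world u does not see itself.
(c): fails — world a does not see itself.
(d): ✓.

(d)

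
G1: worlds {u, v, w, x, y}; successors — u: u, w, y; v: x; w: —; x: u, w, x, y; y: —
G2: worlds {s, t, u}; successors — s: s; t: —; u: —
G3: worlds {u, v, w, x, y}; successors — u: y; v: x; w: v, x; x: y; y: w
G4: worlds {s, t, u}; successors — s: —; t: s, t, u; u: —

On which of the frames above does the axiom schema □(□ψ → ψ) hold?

G2

This is the axiom for shift-reflexivity; its first-order frame correspondent is ∀x ∀y (Rxy → Ryy).
G1: fails — Rxw but not Rww.
G2: condition met.
G3: fails — Rwx but not Rxx.
G4: fails — Rtu but not Ruu.
Valid on: G2.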